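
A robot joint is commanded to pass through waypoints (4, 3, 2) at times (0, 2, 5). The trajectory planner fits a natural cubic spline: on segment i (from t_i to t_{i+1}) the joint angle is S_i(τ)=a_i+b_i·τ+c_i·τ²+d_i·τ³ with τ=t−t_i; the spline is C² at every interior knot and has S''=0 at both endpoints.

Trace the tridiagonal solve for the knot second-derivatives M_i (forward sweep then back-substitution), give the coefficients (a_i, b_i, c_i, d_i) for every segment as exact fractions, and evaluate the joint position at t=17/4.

Δ: Δ0=-1/2, Δ1=-1/3
row 1: diag=10, rhs=1; c'=3/10, d'=1/10
back: M1=1/10
M: M0=0, M1=1/10, M2=0
seg 0: a=4, c=M0/2=0, d=(M1−M0)/(6·2)=1/120, b=Δ0−h0·(2M0+M1)/6=-8/15
seg 1: a=3, c=M1/2=1/20, d=(M2−M1)/(6·3)=-1/180, b=Δ1−h1·(2M1+M2)/6=-13/30
t_q=17/4 → seg 1, τ=9/4; S=3+-13/30·τ+1/20·τ²+-1/180·τ³=567/256

  seg 0: a=4 b=-8/15 c=0 d=1/120
  seg 1: a=3 b=-13/30 c=1/20 d=-1/180
S(17/4) = 567/256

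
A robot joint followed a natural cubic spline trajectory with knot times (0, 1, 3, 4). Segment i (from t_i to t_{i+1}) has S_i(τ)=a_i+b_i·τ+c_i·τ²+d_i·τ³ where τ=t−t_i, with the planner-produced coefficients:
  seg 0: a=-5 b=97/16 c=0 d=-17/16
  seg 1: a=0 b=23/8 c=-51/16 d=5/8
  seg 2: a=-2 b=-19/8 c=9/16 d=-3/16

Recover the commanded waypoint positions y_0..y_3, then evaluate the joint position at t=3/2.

y_0=-5 y_1=0 y_2=-2 y_3=-4
S(3/2) = 23/32

y_0 = S_0(0) = a_0 = -5
y_1 = S_1(0) = a_1 = 0
y_2 = S_2(0) = a_2 = -2
y_3 = S_2(1) = -4
t_q=3/2 is in segment 1 (τ=1/2); S_1(τ)=23/32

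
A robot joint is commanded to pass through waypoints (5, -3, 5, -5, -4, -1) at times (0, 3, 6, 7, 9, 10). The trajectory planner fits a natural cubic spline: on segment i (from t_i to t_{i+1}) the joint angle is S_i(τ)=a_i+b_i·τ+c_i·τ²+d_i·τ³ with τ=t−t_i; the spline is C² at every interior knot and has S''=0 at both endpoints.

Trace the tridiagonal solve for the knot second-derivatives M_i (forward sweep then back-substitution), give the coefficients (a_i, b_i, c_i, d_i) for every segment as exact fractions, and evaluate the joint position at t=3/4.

Δ: Δ0=-8/3, Δ1=8/3, Δ2=-10, Δ3=1/2, Δ4=3
row 1: diag=12, rhs=32; c'=1/4, d'=8/3
row 2: denom=8−3·1/4=29/4; d'=(-76−3·8/3)/(29/4)=-336/29
row 3: denom=6−1·4/29=170/29; d'=(63−1·-336/29)/(170/29)=2163/170
row 4: denom=6−2·29/85=452/85; d'=(15−2·2163/170)/(452/85)=-222/113
back: M4=-222/113
back: M3=2163/170−29/85·-222/113=3027/226
back: M2=-336/29−4/29·3027/226=-1518/113
back: M1=8/3−1/4·-1518/113=4085/678
M: M0=0, M1=4085/678, M2=-1518/113, M3=3027/226, M4=-222/113, M5=0
seg 0: a=5, c=M0/2=0, d=(M1−M0)/(6·3)=4085/12204, b=Δ0−h0·(2M0+M1)/6=-2567/452
seg 1: a=-3, c=M1/2=4085/1356, d=(M2−M1)/(6·3)=-13193/12204, b=Δ1−h1·(2M1+M2)/6=759/226
seg 2: a=5, c=M2/2=-759/113, d=(M3−M2)/(6·1)=2021/452, b=Δ2−h2·(2M2+M3)/6=-3505/452
seg 3: a=-5, c=M3/2=3027/452, d=(M4−M3)/(6·2)=-1157/904, b=Δ3−h3·(2M3+M4)/6=-1757/226
seg 4: a=-4, c=M4/2=-111/113, d=(M5−M4)/(6·1)=37/113, b=Δ4−h4·(2M4+M5)/6=413/113
t_q=3/4 → seg 0, τ=3/4; S=5+-2567/452·τ+0·τ²+4085/12204·τ³=25509/28928

  seg 0: a=5 b=-2567/452 c=0 d=4085/12204
  seg 1: a=-3 b=759/226 c=4085/1356 d=-13193/12204
  seg 2: a=5 b=-3505/452 c=-759/113 d=2021/452
  seg 3: a=-5 b=-1757/226 c=3027/452 d=-1157/904
  seg 4: a=-4 b=413/113 c=-111/113 d=37/113
S(3/4) = 25509/28928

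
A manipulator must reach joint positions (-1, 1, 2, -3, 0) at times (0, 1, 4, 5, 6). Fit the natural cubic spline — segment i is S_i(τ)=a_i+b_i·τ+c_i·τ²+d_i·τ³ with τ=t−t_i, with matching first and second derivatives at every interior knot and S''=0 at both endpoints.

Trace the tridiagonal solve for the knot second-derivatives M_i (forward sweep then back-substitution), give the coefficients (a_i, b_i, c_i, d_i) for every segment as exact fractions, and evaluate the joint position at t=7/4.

  seg 0: a=-1 b=1163/636 c=0 d=109/636
  seg 1: a=1 b=745/318 c=109/212 d=-251/636
  seg 2: a=2 b=-3325/636 c=-161/53 d=2077/636
  seg 3: a=-3 b=-479/318 c=1433/212 d=-1433/636
S(7/4) = 39073/13568

Δ: Δ0=2, Δ1=1/3, Δ2=-5, Δ3=3
row 1: diag=8, rhs=-10; c'=3/8, d'=-5/4
row 2: denom=8−3·3/8=55/8; d'=(-32−3·-5/4)/(55/8)=-226/55
row 3: denom=4−1·8/55=212/55; d'=(48−1·-226/55)/(212/55)=1433/106
back: M3=1433/106
back: M2=-226/55−8/55·1433/106=-322/53
back: M1=-5/4−3/8·-322/53=109/106
M: M0=0, M1=109/106, M2=-322/53, M3=1433/106, M4=0
seg 0: a=-1, c=M0/2=0, d=(M1−M0)/(6·1)=109/636, b=Δ0−h0·(2M0+M1)/6=1163/636
seg 1: a=1, c=M1/2=109/212, d=(M2−M1)/(6·3)=-251/636, b=Δ1−h1·(2M1+M2)/6=745/318
seg 2: a=2, c=M2/2=-161/53, d=(M3−M2)/(6·1)=2077/636, b=Δ2−h2·(2M2+M3)/6=-3325/636
seg 3: a=-3, c=M3/2=1433/212, d=(M4−M3)/(6·1)=-1433/636, b=Δ3−h3·(2M3+M4)/6=-479/318
t_q=7/4 → seg 1, τ=3/4; S=1+745/318·τ+109/212·τ²+-251/636·τ³=39073/13568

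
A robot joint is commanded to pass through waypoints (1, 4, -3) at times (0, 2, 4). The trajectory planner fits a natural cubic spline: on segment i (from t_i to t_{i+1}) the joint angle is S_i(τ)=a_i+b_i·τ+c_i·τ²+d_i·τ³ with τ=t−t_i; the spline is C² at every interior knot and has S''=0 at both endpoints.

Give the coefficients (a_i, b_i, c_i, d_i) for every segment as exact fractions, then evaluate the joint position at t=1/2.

  seg 0: a=1 b=11/4 c=0 d=-5/16
  seg 1: a=4 b=-1 c=-15/8 d=5/16
S(1/2) = 299/128

Δ: Δ0=3/2, Δ1=-7/2
row 1: diag=8, rhs=-30; c'=1/4, d'=-15/4
back: M1=-15/4
M: M0=0, M1=-15/4, M2=0
seg 0: a=1, c=M0/2=0, d=(M1−M0)/(6·2)=-5/16, b=Δ0−h0·(2M0+M1)/6=11/4
seg 1: a=4, c=M1/2=-15/8, d=(M2−M1)/(6·2)=5/16, b=Δ1−h1·(2M1+M2)/6=-1
t_q=1/2 → seg 0, τ=1/2; S=1+11/4·τ+0·τ²+-5/16·τ³=299/128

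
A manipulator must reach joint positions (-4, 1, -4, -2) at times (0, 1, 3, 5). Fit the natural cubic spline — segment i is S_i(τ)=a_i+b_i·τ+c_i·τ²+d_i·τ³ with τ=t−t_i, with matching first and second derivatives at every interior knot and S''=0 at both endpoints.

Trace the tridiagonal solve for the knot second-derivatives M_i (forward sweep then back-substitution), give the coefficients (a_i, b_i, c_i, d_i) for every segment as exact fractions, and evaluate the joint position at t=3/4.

  seg 0: a=-4 b=287/44 c=0 d=-67/44
  seg 1: a=1 b=43/22 c=-201/44 d=103/88
  seg 2: a=-4 b=-25/11 c=27/11 d=-9/22
S(3/4) = 703/2816

Δ: Δ0=5, Δ1=-5/2, Δ2=1
row 1: diag=6, rhs=-45; c'=1/3, d'=-15/2
row 2: denom=8−2·1/3=22/3; d'=(21−2·-15/2)/(22/3)=54/11
back: M2=54/11
back: M1=-15/2−1/3·54/11=-201/22
M: M0=0, M1=-201/22, M2=54/11, M3=0
seg 0: a=-4, c=M0/2=0, d=(M1−M0)/(6·1)=-67/44, b=Δ0−h0·(2M0+M1)/6=287/44
seg 1: a=1, c=M1/2=-201/44, d=(M2−M1)/(6·2)=103/88, b=Δ1−h1·(2M1+M2)/6=43/22
seg 2: a=-4, c=M2/2=27/11, d=(M3−M2)/(6·2)=-9/22, b=Δ2−h2·(2M2+M3)/6=-25/11
t_q=3/4 → seg 0, τ=3/4; S=-4+287/44·τ+0·τ²+-67/44·τ³=703/2816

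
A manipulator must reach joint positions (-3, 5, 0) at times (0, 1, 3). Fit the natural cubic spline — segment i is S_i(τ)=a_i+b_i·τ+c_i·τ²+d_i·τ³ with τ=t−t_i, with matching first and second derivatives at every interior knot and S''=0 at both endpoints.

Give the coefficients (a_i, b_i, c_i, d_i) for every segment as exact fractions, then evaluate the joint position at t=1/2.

  seg 0: a=-3 b=39/4 c=0 d=-7/4
  seg 1: a=5 b=9/2 c=-21/4 d=7/8
S(1/2) = 53/32

Δ: Δ0=8, Δ1=-5/2
row 1: diag=6, rhs=-63; c'=1/3, d'=-21/2
back: M1=-21/2
M: M0=0, M1=-21/2, M2=0
seg 0: a=-3, c=M0/2=0, d=(M1−M0)/(6·1)=-7/4, b=Δ0−h0·(2M0+M1)/6=39/4
seg 1: a=5, c=M1/2=-21/4, d=(M2−M1)/(6·2)=7/8, b=Δ1−h1·(2M1+M2)/6=9/2
t_q=1/2 → seg 0, τ=1/2; S=-3+39/4·τ+0·τ²+-7/4·τ³=53/32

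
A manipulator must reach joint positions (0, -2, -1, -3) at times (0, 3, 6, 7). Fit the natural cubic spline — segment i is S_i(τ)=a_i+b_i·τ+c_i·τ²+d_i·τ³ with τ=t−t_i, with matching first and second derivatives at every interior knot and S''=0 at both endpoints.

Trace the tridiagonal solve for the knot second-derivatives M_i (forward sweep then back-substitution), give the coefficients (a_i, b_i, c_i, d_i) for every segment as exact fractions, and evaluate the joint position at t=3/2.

Δ: Δ0=-2/3, Δ1=1/3, Δ2=-2
row 1: diag=12, rhs=6; c'=1/4, d'=1/2
row 2: denom=8−3·1/4=29/4; d'=(-14−3·1/2)/(29/4)=-62/29
back: M2=-62/29
back: M1=1/2−1/4·-62/29=30/29
M: M0=0, M1=30/29, M2=-62/29, M3=0
seg 0: a=0, c=M0/2=0, d=(M1−M0)/(6·3)=5/87, b=Δ0−h0·(2M0+M1)/6=-103/87
seg 1: a=-2, c=M1/2=15/29, d=(M2−M1)/(6·3)=-46/261, b=Δ1−h1·(2M1+M2)/6=32/87
seg 2: a=-1, c=M2/2=-31/29, d=(M3−M2)/(6·1)=31/87, b=Δ2−h2·(2M2+M3)/6=-112/87
t_q=3/2 → seg 0, τ=3/2; S=0+-103/87·τ+0·τ²+5/87·τ³=-367/232

  seg 0: a=0 b=-103/87 c=0 d=5/87
  seg 1: a=-2 b=32/87 c=15/29 d=-46/261
  seg 2: a=-1 b=-112/87 c=-31/29 d=31/87
S(3/2) = -367/232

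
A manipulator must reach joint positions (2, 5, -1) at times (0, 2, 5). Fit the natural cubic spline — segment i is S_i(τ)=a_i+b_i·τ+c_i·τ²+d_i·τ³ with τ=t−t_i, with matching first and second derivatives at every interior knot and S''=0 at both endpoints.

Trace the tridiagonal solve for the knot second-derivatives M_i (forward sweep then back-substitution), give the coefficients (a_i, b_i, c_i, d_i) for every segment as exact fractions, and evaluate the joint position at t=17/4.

Δ: Δ0=3/2, Δ1=-2
row 1: diag=10, rhs=-21; c'=3/10, d'=-21/10
back: M1=-21/10
M: M0=0, M1=-21/10, M2=0
seg 0: a=2, c=M0/2=0, d=(M1−M0)/(6·2)=-7/40, b=Δ0−h0·(2M0+M1)/6=11/5
seg 1: a=5, c=M1/2=-21/20, d=(M2−M1)/(6·3)=7/60, b=Δ1−h1·(2M1+M2)/6=1/10
t_q=17/4 → seg 1, τ=9/4; S=5+1/10·τ+-21/20·τ²+7/60·τ³=317/256

  seg 0: a=2 b=11/5 c=0 d=-7/40
  seg 1: a=5 b=1/10 c=-21/20 d=7/60
S(17/4) = 317/256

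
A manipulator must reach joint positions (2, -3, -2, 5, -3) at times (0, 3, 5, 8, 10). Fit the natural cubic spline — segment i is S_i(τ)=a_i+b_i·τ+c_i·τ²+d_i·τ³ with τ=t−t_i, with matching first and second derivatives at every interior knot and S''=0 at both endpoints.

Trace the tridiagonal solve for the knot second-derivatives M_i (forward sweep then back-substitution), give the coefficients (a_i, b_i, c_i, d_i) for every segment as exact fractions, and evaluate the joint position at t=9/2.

  seg 0: a=2 b=-727/348 c=0 d=49/1044
  seg 1: a=-3 b=-143/174 c=49/116 d=83/696
  seg 2: a=-2 b=200/87 c=33/29 d=-98/261
  seg 3: a=5 b=-88/87 c=-65/29 d=65/174
S(9/2) = -5345/1856

Δ: Δ0=-5/3, Δ1=1/2, Δ2=7/3, Δ3=-4
row 1: diag=10, rhs=13; c'=1/5, d'=13/10
row 2: denom=10−2·1/5=48/5; d'=(11−2·13/10)/(48/5)=7/8
row 3: denom=10−3·5/16=145/16; d'=(-38−3·7/8)/(145/16)=-130/29
back: M3=-130/29
back: M2=7/8−5/16·-130/29=66/29
back: M1=13/10−1/5·66/29=49/58
M: M0=0, M1=49/58, M2=66/29, M3=-130/29, M4=0
seg 0: a=2, c=M0/2=0, d=(M1−M0)/(6·3)=49/1044, b=Δ0−h0·(2M0+M1)/6=-727/348
seg 1: a=-3, c=M1/2=49/116, d=(M2−M1)/(6·2)=83/696, b=Δ1−h1·(2M1+M2)/6=-143/174
seg 2: a=-2, c=M2/2=33/29, d=(M3−M2)/(6·3)=-98/261, b=Δ2−h2·(2M2+M3)/6=200/87
seg 3: a=5, c=M3/2=-65/29, d=(M4−M3)/(6·2)=65/174, b=Δ3−h3·(2M3+M4)/6=-88/87
t_q=9/2 → seg 1, τ=3/2; S=-3+-143/174·τ+49/116·τ²+83/696·τ³=-5345/1856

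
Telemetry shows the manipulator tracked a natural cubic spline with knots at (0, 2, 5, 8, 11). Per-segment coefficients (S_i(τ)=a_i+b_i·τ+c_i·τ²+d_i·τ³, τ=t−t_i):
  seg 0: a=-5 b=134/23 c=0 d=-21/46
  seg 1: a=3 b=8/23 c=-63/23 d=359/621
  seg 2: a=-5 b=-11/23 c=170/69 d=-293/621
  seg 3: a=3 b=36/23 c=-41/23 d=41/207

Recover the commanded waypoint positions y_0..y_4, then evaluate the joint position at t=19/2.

y_0=-5 y_1=3 y_2=-5 y_3=3 y_4=-3
S(19/2) = 369/184

y_0 = S_0(0) = a_0 = -5
y_1 = S_1(0) = a_1 = 3
y_2 = S_2(0) = a_2 = -5
y_3 = S_3(0) = a_3 = 3
y_4 = S_3(3) = -3
t_q=19/2 is in segment 3 (τ=3/2); S_3(τ)=369/184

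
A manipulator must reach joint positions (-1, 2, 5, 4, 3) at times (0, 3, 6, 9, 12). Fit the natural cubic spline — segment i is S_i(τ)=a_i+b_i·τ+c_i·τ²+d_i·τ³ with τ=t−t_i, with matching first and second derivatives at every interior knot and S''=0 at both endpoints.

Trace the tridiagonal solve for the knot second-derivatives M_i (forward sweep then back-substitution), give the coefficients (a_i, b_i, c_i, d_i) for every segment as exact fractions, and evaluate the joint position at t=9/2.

Δ: Δ0=1, Δ1=1, Δ2=-1/3, Δ3=-1/3
row 1: diag=12, rhs=0; c'=1/4, d'=0
row 2: denom=12−3·1/4=45/4; d'=(-8−3·0)/(45/4)=-32/45
row 3: denom=12−3·4/15=56/5; d'=(0−3·-32/45)/(56/5)=4/21
back: M3=4/21
back: M2=-32/45−4/15·4/21=-16/21
back: M1=0−1/4·-16/21=4/21
M: M0=0, M1=4/21, M2=-16/21, M3=4/21, M4=0
seg 0: a=-1, c=M0/2=0, d=(M1−M0)/(6·3)=2/189, b=Δ0−h0·(2M0+M1)/6=19/21
seg 1: a=2, c=M1/2=2/21, d=(M2−M1)/(6·3)=-10/189, b=Δ1−h1·(2M1+M2)/6=25/21
seg 2: a=5, c=M2/2=-8/21, d=(M3−M2)/(6·3)=10/189, b=Δ2−h2·(2M2+M3)/6=1/3
seg 3: a=4, c=M3/2=2/21, d=(M4−M3)/(6·3)=-2/189, b=Δ3−h3·(2M3+M4)/6=-11/21
t_q=9/2 → seg 1, τ=3/2; S=2+25/21·τ+2/21·τ²+-10/189·τ³=107/28

  seg 0: a=-1 b=19/21 c=0 d=2/189
  seg 1: a=2 b=25/21 c=2/21 d=-10/189
  seg 2: a=5 b=1/3 c=-8/21 d=10/189
  seg 3: a=4 b=-11/21 c=2/21 d=-2/189
S(9/2) = 107/28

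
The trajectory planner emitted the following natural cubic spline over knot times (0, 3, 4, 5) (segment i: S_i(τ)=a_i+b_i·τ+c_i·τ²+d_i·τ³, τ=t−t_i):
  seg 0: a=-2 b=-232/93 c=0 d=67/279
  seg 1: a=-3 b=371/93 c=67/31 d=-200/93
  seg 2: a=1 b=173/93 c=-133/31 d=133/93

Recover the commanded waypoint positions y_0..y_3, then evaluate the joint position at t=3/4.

y_0=-2 y_1=-3 y_2=1 y_3=0
S(3/4) = -7479/1984

y_0 = S_0(0) = a_0 = -2
y_1 = S_1(0) = a_1 = -3
y_2 = S_2(0) = a_2 = 1
y_3 = S_2(1) = 0
t_q=3/4 is in segment 0 (τ=3/4); S_0(τ)=-7479/1984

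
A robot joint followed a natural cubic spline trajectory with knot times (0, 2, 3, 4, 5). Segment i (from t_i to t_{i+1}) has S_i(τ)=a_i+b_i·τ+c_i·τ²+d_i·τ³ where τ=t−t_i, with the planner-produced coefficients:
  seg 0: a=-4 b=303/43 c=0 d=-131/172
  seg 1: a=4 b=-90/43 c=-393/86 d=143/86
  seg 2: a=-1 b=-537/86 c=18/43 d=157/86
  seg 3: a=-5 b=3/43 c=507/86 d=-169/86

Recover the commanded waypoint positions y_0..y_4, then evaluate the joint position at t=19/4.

y_0 = S_0(0) = a_0 = -4
y_1 = S_1(0) = a_1 = 4
y_2 = S_2(0) = a_2 = -1
y_3 = S_3(0) = a_3 = -5
y_4 = S_3(1) = -1
t_q=19/4 is in segment 3 (τ=3/4); S_3(τ)=-13543/5504

y_0=-4 y_1=4 y_2=-1 y_3=-5 y_4=-1
S(19/4) = -13543/5504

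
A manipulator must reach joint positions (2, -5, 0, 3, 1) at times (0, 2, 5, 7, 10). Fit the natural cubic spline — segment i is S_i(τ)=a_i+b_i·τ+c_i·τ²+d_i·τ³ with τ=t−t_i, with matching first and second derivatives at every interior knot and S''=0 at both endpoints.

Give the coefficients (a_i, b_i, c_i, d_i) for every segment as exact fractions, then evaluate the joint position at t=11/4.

Δ: Δ0=-7/2, Δ1=5/3, Δ2=3/2, Δ3=-2/3
row 1: diag=10, rhs=31; c'=3/10, d'=31/10
row 2: denom=10−3·3/10=91/10; d'=(-1−3·31/10)/(91/10)=-103/91
row 3: denom=10−2·20/91=870/91; d'=(-13−2·-103/91)/(870/91)=-977/870
back: M3=-977/870
back: M2=-103/91−20/91·-977/870=-77/87
back: M1=31/10−3/10·-77/87=488/145
M: M0=0, M1=488/145, M2=-77/87, M3=-977/870, M4=0
seg 0: a=2, c=M0/2=0, d=(M1−M0)/(6·2)=122/435, b=Δ0−h0·(2M0+M1)/6=-4021/870
seg 1: a=-5, c=M1/2=244/145, d=(M2−M1)/(6·3)=-1849/7830, b=Δ1−h1·(2M1+M2)/6=-1093/870
seg 2: a=0, c=M2/2=-77/174, d=(M3−M2)/(6·2)=-23/1160, b=Δ2−h2·(2M2+M3)/6=1072/435
seg 3: a=3, c=M3/2=-977/1740, d=(M4−M3)/(6·3)=977/15660, b=Δ3−h3·(2M3+M4)/6=397/870
t_q=11/4 → seg 1, τ=3/4; S=-5+-1093/870·τ+244/145·τ²+-1849/7830·τ³=-3261/640

  seg 0: a=2 b=-4021/870 c=0 d=122/435
  seg 1: a=-5 b=-1093/870 c=244/145 d=-1849/7830
  seg 2: a=0 b=1072/435 c=-77/174 d=-23/1160
  seg 3: a=3 b=397/870 c=-977/1740 d=977/15660
S(11/4) = -3261/640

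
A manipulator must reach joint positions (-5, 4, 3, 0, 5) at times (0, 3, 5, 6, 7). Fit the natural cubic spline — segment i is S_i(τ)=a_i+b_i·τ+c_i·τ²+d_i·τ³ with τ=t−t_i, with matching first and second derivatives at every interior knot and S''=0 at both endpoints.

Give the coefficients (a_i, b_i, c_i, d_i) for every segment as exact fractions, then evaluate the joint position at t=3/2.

  seg 0: a=-5 b=1551/428 c=0 d=-89/1284
  seg 1: a=4 b=375/214 c=-267/428 d=-215/856
  seg 2: a=3 b=-402/107 c=-228/107 d=309/107
  seg 3: a=0 b=69/107 c=699/107 d=-233/107
S(3/2) = 691/3424

Δ: Δ0=3, Δ1=-1/2, Δ2=-3, Δ3=5
row 1: diag=10, rhs=-21; c'=1/5, d'=-21/10
row 2: denom=6−2·1/5=28/5; d'=(-15−2·-21/10)/(28/5)=-27/14
row 3: denom=4−1·5/28=107/28; d'=(48−1·-27/14)/(107/28)=1398/107
back: M3=1398/107
back: M2=-27/14−5/28·1398/107=-456/107
back: M1=-21/10−1/5·-456/107=-267/214
M: M0=0, M1=-267/214, M2=-456/107, M3=1398/107, M4=0
seg 0: a=-5, c=M0/2=0, d=(M1−M0)/(6·3)=-89/1284, b=Δ0−h0·(2M0+M1)/6=1551/428
seg 1: a=4, c=M1/2=-267/428, d=(M2−M1)/(6·2)=-215/856, b=Δ1−h1·(2M1+M2)/6=375/214
seg 2: a=3, c=M2/2=-228/107, d=(M3−M2)/(6·1)=309/107, b=Δ2−h2·(2M2+M3)/6=-402/107
seg 3: a=0, c=M3/2=699/107, d=(M4−M3)/(6·1)=-233/107, b=Δ3−h3·(2M3+M4)/6=69/107
t_q=3/2 → seg 0, τ=3/2; S=-5+1551/428·τ+0·τ²+-89/1284·τ³=691/3424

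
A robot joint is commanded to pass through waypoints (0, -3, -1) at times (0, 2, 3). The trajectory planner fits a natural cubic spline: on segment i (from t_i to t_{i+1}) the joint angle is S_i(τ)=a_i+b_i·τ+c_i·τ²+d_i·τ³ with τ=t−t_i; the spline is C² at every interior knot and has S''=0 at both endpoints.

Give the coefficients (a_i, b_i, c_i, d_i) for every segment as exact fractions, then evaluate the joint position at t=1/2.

Δ: Δ0=-3/2, Δ1=2
row 1: diag=6, rhs=21; c'=1/6, d'=7/2
back: M1=7/2
M: M0=0, M1=7/2, M2=0
seg 0: a=0, c=M0/2=0, d=(M1−M0)/(6·2)=7/24, b=Δ0−h0·(2M0+M1)/6=-8/3
seg 1: a=-3, c=M1/2=7/4, d=(M2−M1)/(6·1)=-7/12, b=Δ1−h1·(2M1+M2)/6=5/6
t_q=1/2 → seg 0, τ=1/2; S=0+-8/3·τ+0·τ²+7/24·τ³=-83/64

  seg 0: a=0 b=-8/3 c=0 d=7/24
  seg 1: a=-3 b=5/6 c=7/4 d=-7/12
S(1/2) = -83/64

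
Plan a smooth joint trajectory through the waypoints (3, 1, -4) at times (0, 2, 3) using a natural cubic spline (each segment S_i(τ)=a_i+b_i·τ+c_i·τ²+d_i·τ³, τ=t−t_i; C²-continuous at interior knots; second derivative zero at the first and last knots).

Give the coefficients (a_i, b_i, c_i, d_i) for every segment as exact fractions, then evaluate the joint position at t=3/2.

  seg 0: a=3 b=1/3 c=0 d=-1/3
  seg 1: a=1 b=-11/3 c=-2 d=2/3
S(3/2) = 19/8

Δ: Δ0=-1, Δ1=-5
row 1: diag=6, rhs=-24; c'=1/6, d'=-4
back: M1=-4
M: M0=0, M1=-4, M2=0
seg 0: a=3, c=M0/2=0, d=(M1−M0)/(6·2)=-1/3, b=Δ0−h0·(2M0+M1)/6=1/3
seg 1: a=1, c=M1/2=-2, d=(M2−M1)/(6·1)=2/3, b=Δ1−h1·(2M1+M2)/6=-11/3
t_q=3/2 → seg 0, τ=3/2; S=3+1/3·τ+0·τ²+-1/3·τ³=19/8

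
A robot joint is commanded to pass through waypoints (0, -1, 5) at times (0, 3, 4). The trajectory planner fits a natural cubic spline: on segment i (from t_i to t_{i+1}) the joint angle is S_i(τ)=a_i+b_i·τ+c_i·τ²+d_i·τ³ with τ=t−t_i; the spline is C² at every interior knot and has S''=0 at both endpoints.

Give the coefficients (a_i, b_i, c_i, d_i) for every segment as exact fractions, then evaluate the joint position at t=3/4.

Δ: Δ0=-1/3, Δ1=6
row 1: diag=8, rhs=38; c'=1/8, d'=19/4
back: M1=19/4
M: M0=0, M1=19/4, M2=0
seg 0: a=0, c=M0/2=0, d=(M1−M0)/(6·3)=19/72, b=Δ0−h0·(2M0+M1)/6=-65/24
seg 1: a=-1, c=M1/2=19/8, d=(M2−M1)/(6·1)=-19/24, b=Δ1−h1·(2M1+M2)/6=53/12
t_q=3/4 → seg 0, τ=3/4; S=0+-65/24·τ+0·τ²+19/72·τ³=-983/512

  seg 0: a=0 b=-65/24 c=0 d=19/72
  seg 1: a=-1 b=53/12 c=19/8 d=-19/24
S(3/4) = -983/512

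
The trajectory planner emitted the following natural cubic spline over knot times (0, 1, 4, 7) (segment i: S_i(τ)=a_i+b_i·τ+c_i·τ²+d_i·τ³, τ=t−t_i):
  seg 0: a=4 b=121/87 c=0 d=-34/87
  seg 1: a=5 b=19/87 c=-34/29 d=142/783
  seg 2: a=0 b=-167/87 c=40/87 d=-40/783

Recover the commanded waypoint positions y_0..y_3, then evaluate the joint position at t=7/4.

y_0=4 y_1=5 y_2=0 y_3=-3
S(7/4) = 4251/928

y_0 = S_0(0) = a_0 = 4
y_1 = S_1(0) = a_1 = 5
y_2 = S_2(0) = a_2 = 0
y_3 = S_2(3) = -3
t_q=7/4 is in segment 1 (τ=3/4); S_1(τ)=4251/928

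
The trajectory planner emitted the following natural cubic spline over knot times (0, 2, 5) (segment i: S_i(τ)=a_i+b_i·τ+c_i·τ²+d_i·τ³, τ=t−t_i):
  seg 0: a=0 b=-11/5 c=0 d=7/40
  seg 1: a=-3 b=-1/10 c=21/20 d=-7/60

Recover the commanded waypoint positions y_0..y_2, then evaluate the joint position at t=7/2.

y_0 = S_0(0) = a_0 = 0
y_1 = S_1(0) = a_1 = -3
y_2 = S_1(3) = 3
t_q=7/2 is in segment 1 (τ=3/2); S_1(τ)=-189/160

y_0=0 y_1=-3 y_2=3
S(7/2) = -189/160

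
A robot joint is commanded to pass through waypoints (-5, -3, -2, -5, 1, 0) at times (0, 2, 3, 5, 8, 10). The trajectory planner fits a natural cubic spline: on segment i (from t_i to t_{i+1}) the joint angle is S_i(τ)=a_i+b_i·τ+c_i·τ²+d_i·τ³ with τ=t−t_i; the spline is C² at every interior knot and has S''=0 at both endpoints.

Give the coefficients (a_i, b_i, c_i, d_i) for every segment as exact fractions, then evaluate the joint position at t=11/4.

  seg 0: a=-5 b=464/589 c=0 d=125/2356
  seg 1: a=-3 b=839/589 c=375/1178 d=-875/1178
  seg 2: a=-2 b=-197/1178 c=-1125/589 d=1465/2356
  seg 3: a=-5 b=-407/1178 c=2145/1178 d=-204/589
  seg 4: a=1 b=1447/1178 c=-1527/1178 d=509/2356
S(11/4) = -155757/75392

Δ: Δ0=1, Δ1=1, Δ2=-3/2, Δ3=2, Δ4=-1/2
row 1: diag=6, rhs=0; c'=1/6, d'=0
row 2: denom=6−1·1/6=35/6; d'=(-15−1·0)/(35/6)=-18/7
row 3: denom=10−2·12/35=326/35; d'=(21−2·-18/7)/(326/35)=915/326
row 4: denom=10−3·105/326=2945/326; d'=(-15−3·915/326)/(2945/326)=-1527/589
back: M4=-1527/589
back: M3=915/326−105/326·-1527/589=2145/589
back: M2=-18/7−12/35·2145/589=-2250/589
back: M1=0−1/6·-2250/589=375/589
M: M0=0, M1=375/589, M2=-2250/589, M3=2145/589, M4=-1527/589, M5=0
seg 0: a=-5, c=M0/2=0, d=(M1−M0)/(6·2)=125/2356, b=Δ0−h0·(2M0+M1)/6=464/589
seg 1: a=-3, c=M1/2=375/1178, d=(M2−M1)/(6·1)=-875/1178, b=Δ1−h1·(2M1+M2)/6=839/589
seg 2: a=-2, c=M2/2=-1125/589, d=(M3−M2)/(6·2)=1465/2356, b=Δ2−h2·(2M2+M3)/6=-197/1178
seg 3: a=-5, c=M3/2=2145/1178, d=(M4−M3)/(6·3)=-204/589, b=Δ3−h3·(2M3+M4)/6=-407/1178
seg 4: a=1, c=M4/2=-1527/1178, d=(M5−M4)/(6·2)=509/2356, b=Δ4−h4·(2M4+M5)/6=1447/1178
t_q=11/4 → seg 1, τ=3/4; S=-3+839/589·τ+375/1178·τ²+-875/1178·τ³=-155757/75392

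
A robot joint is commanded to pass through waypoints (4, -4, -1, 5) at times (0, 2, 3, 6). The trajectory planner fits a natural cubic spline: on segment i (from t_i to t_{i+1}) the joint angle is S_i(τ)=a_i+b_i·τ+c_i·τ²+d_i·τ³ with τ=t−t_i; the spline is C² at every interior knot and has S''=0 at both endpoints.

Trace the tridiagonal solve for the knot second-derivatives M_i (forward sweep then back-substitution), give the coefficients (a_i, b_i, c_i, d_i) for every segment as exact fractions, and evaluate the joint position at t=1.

  seg 0: a=4 b=-302/47 c=0 d=57/94
  seg 1: a=-4 b=40/47 c=171/47 d=-70/47
  seg 2: a=-1 b=172/47 c=-39/47 d=13/141
S(1) = -171/94

Δ: Δ0=-4, Δ1=3, Δ2=2
row 1: diag=6, rhs=42; c'=1/6, d'=7
row 2: denom=8−1·1/6=47/6; d'=(-6−1·7)/(47/6)=-78/47
back: M2=-78/47
back: M1=7−1/6·-78/47=342/47
M: M0=0, M1=342/47, M2=-78/47, M3=0
seg 0: a=4, c=M0/2=0, d=(M1−M0)/(6·2)=57/94, b=Δ0−h0·(2M0+M1)/6=-302/47
seg 1: a=-4, c=M1/2=171/47, d=(M2−M1)/(6·1)=-70/47, b=Δ1−h1·(2M1+M2)/6=40/47
seg 2: a=-1, c=M2/2=-39/47, d=(M3−M2)/(6·3)=13/141, b=Δ2−h2·(2M2+M3)/6=172/47
t_q=1 → seg 0, τ=1; S=4+-302/47·τ+0·τ²+57/94·τ³=-171/94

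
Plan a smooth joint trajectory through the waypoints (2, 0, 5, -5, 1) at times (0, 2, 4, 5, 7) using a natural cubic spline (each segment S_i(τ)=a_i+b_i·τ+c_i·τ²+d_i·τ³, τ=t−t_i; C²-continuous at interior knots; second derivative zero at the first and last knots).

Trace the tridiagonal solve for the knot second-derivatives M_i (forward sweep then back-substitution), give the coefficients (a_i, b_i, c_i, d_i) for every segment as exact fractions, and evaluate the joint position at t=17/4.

Δ: Δ0=-1, Δ1=5/2, Δ2=-10, Δ3=3
row 1: diag=8, rhs=21; c'=1/4, d'=21/8
row 2: denom=6−2·1/4=11/2; d'=(-75−2·21/8)/(11/2)=-321/22
row 3: denom=6−1·2/11=64/11; d'=(78−1·-321/22)/(64/11)=2037/128
back: M3=2037/128
back: M2=-321/22−2/11·2037/128=-1119/64
back: M1=21/8−1/4·-1119/64=1791/256
M: M0=0, M1=1791/256, M2=-1119/64, M3=2037/128, M4=0
seg 0: a=2, c=M0/2=0, d=(M1−M0)/(6·2)=597/1024, b=Δ0−h0·(2M0+M1)/6=-853/256
seg 1: a=0, c=M1/2=1791/512, d=(M2−M1)/(6·2)=-2089/1024, b=Δ1−h1·(2M1+M2)/6=469/128
seg 2: a=5, c=M2/2=-1119/128, d=(M3−M2)/(6·1)=1425/256, b=Δ2−h2·(2M2+M3)/6=-1747/256
seg 3: a=-5, c=M3/2=2037/256, d=(M4−M3)/(6·2)=-679/512, b=Δ3−h3·(2M3+M4)/6=-487/64
t_q=17/4 → seg 2, τ=1/4; S=5+-1747/256·τ+-1119/128·τ²+1425/256·τ³=46441/16384

  seg 0: a=2 b=-853/256 c=0 d=597/1024
  seg 1: a=0 b=469/128 c=1791/512 d=-2089/1024
  seg 2: a=5 b=-1747/256 c=-1119/128 d=1425/256
  seg 3: a=-5 b=-487/64 c=2037/256 d=-679/512
S(17/4) = 46441/16384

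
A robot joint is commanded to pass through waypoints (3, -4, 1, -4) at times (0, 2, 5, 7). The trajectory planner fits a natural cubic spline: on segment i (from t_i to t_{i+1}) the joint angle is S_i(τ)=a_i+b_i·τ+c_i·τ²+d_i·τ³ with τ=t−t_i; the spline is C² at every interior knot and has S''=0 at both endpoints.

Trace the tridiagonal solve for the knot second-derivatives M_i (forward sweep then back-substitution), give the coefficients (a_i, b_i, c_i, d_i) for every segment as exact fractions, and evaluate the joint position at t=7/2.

Δ: Δ0=-7/2, Δ1=5/3, Δ2=-5/2
row 1: diag=10, rhs=31; c'=3/10, d'=31/10
row 2: denom=10−3·3/10=91/10; d'=(-25−3·31/10)/(91/10)=-49/13
back: M2=-49/13
back: M1=31/10−3/10·-49/13=55/13
M: M0=0, M1=55/13, M2=-49/13, M3=0
seg 0: a=3, c=M0/2=0, d=(M1−M0)/(6·2)=55/156, b=Δ0−h0·(2M0+M1)/6=-383/78
seg 1: a=-4, c=M1/2=55/26, d=(M2−M1)/(6·3)=-4/9, b=Δ1−h1·(2M1+M2)/6=-53/78
seg 2: a=1, c=M2/2=-49/26, d=(M3−M2)/(6·2)=49/156, b=Δ2−h2·(2M2+M3)/6=1/78
t_q=7/2 → seg 1, τ=3/2; S=-4+-53/78·τ+55/26·τ²+-4/9·τ³=-183/104

  seg 0: a=3 b=-383/78 c=0 d=55/156
  seg 1: a=-4 b=-53/78 c=55/26 d=-4/9
  seg 2: a=1 b=1/78 c=-49/26 d=49/156
S(7/2) = -183/104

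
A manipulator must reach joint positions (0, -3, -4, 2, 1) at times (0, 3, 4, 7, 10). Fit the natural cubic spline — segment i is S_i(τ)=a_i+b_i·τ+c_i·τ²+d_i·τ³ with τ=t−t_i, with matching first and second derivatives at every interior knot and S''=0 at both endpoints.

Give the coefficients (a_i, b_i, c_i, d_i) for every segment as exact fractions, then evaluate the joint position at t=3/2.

  seg 0: a=0 b=-185/228 c=0 d=-43/2052
  seg 1: a=-3 b=-157/114 c=-43/228 d=43/76
  seg 2: a=-4 b=-13/228 c=86/57 d=-563/2052
  seg 3: a=2 b=181/114 c=-73/76 d=73/684
S(3/2) = -783/608

Δ: Δ0=-1, Δ1=-1, Δ2=2, Δ3=-1/3
row 1: diag=8, rhs=0; c'=1/8, d'=0
row 2: denom=8−1·1/8=63/8; d'=(18−1·0)/(63/8)=16/7
row 3: denom=12−3·8/21=76/7; d'=(-14−3·16/7)/(76/7)=-73/38
back: M3=-73/38
back: M2=16/7−8/21·-73/38=172/57
back: M1=0−1/8·172/57=-43/114
M: M0=0, M1=-43/114, M2=172/57, M3=-73/38, M4=0
seg 0: a=0, c=M0/2=0, d=(M1−M0)/(6·3)=-43/2052, b=Δ0−h0·(2M0+M1)/6=-185/228
seg 1: a=-3, c=M1/2=-43/228, d=(M2−M1)/(6·1)=43/76, b=Δ1−h1·(2M1+M2)/6=-157/114
seg 2: a=-4, c=M2/2=86/57, d=(M3−M2)/(6·3)=-563/2052, b=Δ2−h2·(2M2+M3)/6=-13/228
seg 3: a=2, c=M3/2=-73/76, d=(M4−M3)/(6·3)=73/684, b=Δ3−h3·(2M3+M4)/6=181/114
t_q=3/2 → seg 0, τ=3/2; S=0+-185/228·τ+0·τ²+-43/2052·τ³=-783/608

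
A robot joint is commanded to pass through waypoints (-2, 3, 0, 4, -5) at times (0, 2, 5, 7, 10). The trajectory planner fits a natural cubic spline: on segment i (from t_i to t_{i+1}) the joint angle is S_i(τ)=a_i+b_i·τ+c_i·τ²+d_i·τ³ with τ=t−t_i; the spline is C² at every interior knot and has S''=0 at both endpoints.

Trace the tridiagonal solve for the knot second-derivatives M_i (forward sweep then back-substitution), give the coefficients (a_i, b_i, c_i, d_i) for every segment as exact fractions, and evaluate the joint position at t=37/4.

Δ: Δ0=5/2, Δ1=-1, Δ2=2, Δ3=-3
row 1: diag=10, rhs=-21; c'=3/10, d'=-21/10
row 2: denom=10−3·3/10=91/10; d'=(18−3·-21/10)/(91/10)=243/91
row 3: denom=10−2·20/91=870/91; d'=(-30−2·243/91)/(870/91)=-536/145
back: M3=-536/145
back: M2=243/91−20/91·-536/145=101/29
back: M1=-21/10−3/10·101/29=-456/145
M: M0=0, M1=-456/145, M2=101/29, M3=-536/145, M4=0
seg 0: a=-2, c=M0/2=0, d=(M1−M0)/(6·2)=-38/145, b=Δ0−h0·(2M0+M1)/6=1029/290
seg 1: a=3, c=M1/2=-228/145, d=(M2−M1)/(6·3)=961/2610, b=Δ1−h1·(2M1+M2)/6=117/290
seg 2: a=0, c=M2/2=101/58, d=(M3−M2)/(6·2)=-347/580, b=Δ2−h2·(2M2+M3)/6=132/145
seg 3: a=4, c=M3/2=-268/145, d=(M4−M3)/(6·3)=268/1305, b=Δ3−h3·(2M3+M4)/6=101/145
t_q=37/4 → seg 3, τ=9/4; S=4+101/145·τ+-268/145·τ²+268/1305·τ³=-673/464

  seg 0: a=-2 b=1029/290 c=0 d=-38/145
  seg 1: a=3 b=117/290 c=-228/145 d=961/2610
  seg 2: a=0 b=132/145 c=101/58 d=-347/580
  seg 3: a=4 b=101/145 c=-268/145 d=268/1305
S(37/4) = -673/464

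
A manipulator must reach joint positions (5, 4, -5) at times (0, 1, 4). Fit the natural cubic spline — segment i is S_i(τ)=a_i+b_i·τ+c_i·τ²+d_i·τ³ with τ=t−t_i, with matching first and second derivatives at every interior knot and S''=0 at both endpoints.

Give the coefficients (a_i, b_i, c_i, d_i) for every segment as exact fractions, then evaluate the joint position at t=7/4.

Δ: Δ0=-1, Δ1=-3
row 1: diag=8, rhs=-12; c'=3/8, d'=-3/2
back: M1=-3/2
M: M0=0, M1=-3/2, M2=0
seg 0: a=5, c=M0/2=0, d=(M1−M0)/(6·1)=-1/4, b=Δ0−h0·(2M0+M1)/6=-3/4
seg 1: a=4, c=M1/2=-3/4, d=(M2−M1)/(6·3)=1/12, b=Δ1−h1·(2M1+M2)/6=-3/2
t_q=7/4 → seg 1, τ=3/4; S=4+-3/2·τ+-3/4·τ²+1/12·τ³=637/256

  seg 0: a=5 b=-3/4 c=0 d=-1/4
  seg 1: a=4 b=-3/2 c=-3/4 d=1/12
S(7/4) = 637/256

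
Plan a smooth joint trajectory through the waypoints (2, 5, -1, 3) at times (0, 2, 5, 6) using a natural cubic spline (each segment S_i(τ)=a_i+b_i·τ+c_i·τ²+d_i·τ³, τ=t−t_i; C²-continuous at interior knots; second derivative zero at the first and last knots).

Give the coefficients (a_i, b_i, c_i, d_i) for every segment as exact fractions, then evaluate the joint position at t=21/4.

Δ: Δ0=3/2, Δ1=-2, Δ2=4
row 1: diag=10, rhs=-21; c'=3/10, d'=-21/10
row 2: denom=8−3·3/10=71/10; d'=(36−3·-21/10)/(71/10)=423/71
back: M2=423/71
back: M1=-21/10−3/10·423/71=-276/71
M: M0=0, M1=-276/71, M2=423/71, M3=0
seg 0: a=2, c=M0/2=0, d=(M1−M0)/(6·2)=-23/71, b=Δ0−h0·(2M0+M1)/6=397/142
seg 1: a=5, c=M1/2=-138/71, d=(M2−M1)/(6·3)=233/426, b=Δ1−h1·(2M1+M2)/6=-155/142
seg 2: a=-1, c=M2/2=423/142, d=(M3−M2)/(6·1)=-141/142, b=Δ2−h2·(2M2+M3)/6=143/71
t_q=21/4 → seg 2, τ=1/4; S=-1+143/71·τ+423/142·τ²+-141/142·τ³=-2961/9088

  seg 0: a=2 b=397/142 c=0 d=-23/71
  seg 1: a=5 b=-155/142 c=-138/71 d=233/426
  seg 2: a=-1 b=143/71 c=423/142 d=-141/142
S(21/4) = -2961/9088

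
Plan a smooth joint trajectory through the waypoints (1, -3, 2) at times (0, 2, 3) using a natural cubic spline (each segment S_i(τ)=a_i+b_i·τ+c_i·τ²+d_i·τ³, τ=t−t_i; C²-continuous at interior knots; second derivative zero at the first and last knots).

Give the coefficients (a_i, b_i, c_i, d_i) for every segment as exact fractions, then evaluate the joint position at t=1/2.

Δ: Δ0=-2, Δ1=5
row 1: diag=6, rhs=42; c'=1/6, d'=7
back: M1=7
M: M0=0, M1=7, M2=0
seg 0: a=1, c=M0/2=0, d=(M1−M0)/(6·2)=7/12, b=Δ0−h0·(2M0+M1)/6=-13/3
seg 1: a=-3, c=M1/2=7/2, d=(M2−M1)/(6·1)=-7/6, b=Δ1−h1·(2M1+M2)/6=8/3
t_q=1/2 → seg 0, τ=1/2; S=1+-13/3·τ+0·τ²+7/12·τ³=-35/32

  seg 0: a=1 b=-13/3 c=0 d=7/12
  seg 1: a=-3 b=8/3 c=7/2 d=-7/6
S(1/2) = -35/32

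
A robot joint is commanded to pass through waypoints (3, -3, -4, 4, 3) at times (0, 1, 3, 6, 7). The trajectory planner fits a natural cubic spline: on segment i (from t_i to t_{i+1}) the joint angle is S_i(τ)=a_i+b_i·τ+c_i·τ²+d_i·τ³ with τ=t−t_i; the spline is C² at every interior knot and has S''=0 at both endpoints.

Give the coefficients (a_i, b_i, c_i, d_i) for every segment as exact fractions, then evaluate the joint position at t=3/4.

  seg 0: a=3 b=-16091/2364 c=0 d=1907/2364
  seg 1: a=-3 b=-5185/1182 c=1907/788 d=-1127/4728
  seg 2: a=-4 b=1438/591 c=195/197 d=-539/1773
  seg 3: a=4 b=97/591 c=-344/197 d=344/591
S(3/4) = -88997/50432

Δ: Δ0=-6, Δ1=-1/2, Δ2=8/3, Δ3=-1
row 1: diag=6, rhs=33; c'=1/3, d'=11/2
row 2: denom=10−2·1/3=28/3; d'=(19−2·11/2)/(28/3)=6/7
row 3: denom=8−3·9/28=197/28; d'=(-22−3·6/7)/(197/28)=-688/197
back: M3=-688/197
back: M2=6/7−9/28·-688/197=390/197
back: M1=11/2−1/3·390/197=1907/394
M: M0=0, M1=1907/394, M2=390/197, M3=-688/197, M4=0
seg 0: a=3, c=M0/2=0, d=(M1−M0)/(6·1)=1907/2364, b=Δ0−h0·(2M0+M1)/6=-16091/2364
seg 1: a=-3, c=M1/2=1907/788, d=(M2−M1)/(6·2)=-1127/4728, b=Δ1−h1·(2M1+M2)/6=-5185/1182
seg 2: a=-4, c=M2/2=195/197, d=(M3−M2)/(6·3)=-539/1773, b=Δ2−h2·(2M2+M3)/6=1438/591
seg 3: a=4, c=M3/2=-344/197, d=(M4−M3)/(6·1)=344/591, b=Δ3−h3·(2M3+M4)/6=97/591
t_q=3/4 → seg 0, τ=3/4; S=3+-16091/2364·τ+0·τ²+1907/2364·τ³=-88997/50432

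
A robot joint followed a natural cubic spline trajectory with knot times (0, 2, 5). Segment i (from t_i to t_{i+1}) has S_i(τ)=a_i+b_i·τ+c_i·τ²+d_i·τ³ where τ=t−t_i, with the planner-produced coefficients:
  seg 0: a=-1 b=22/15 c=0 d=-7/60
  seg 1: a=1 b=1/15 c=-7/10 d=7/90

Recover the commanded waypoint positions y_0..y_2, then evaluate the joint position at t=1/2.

y_0 = S_0(0) = a_0 = -1
y_1 = S_1(0) = a_1 = 1
y_2 = S_1(3) = -3
t_q=1/2 is in segment 0 (τ=1/2); S_0(τ)=-9/32

y_0=-1 y_1=1 y_2=-3
S(1/2) = -9/32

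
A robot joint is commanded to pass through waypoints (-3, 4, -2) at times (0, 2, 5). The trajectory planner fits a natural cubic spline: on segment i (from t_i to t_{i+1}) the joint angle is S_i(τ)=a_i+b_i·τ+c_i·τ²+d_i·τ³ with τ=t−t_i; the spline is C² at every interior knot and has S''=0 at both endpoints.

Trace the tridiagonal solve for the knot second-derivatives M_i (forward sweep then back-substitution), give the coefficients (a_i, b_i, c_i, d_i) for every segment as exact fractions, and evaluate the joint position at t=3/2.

  seg 0: a=-3 b=23/5 c=0 d=-11/40
  seg 1: a=4 b=13/10 c=-33/20 d=11/60
S(3/2) = 951/320

Δ: Δ0=7/2, Δ1=-2
row 1: diag=10, rhs=-33; c'=3/10, d'=-33/10
back: M1=-33/10
M: M0=0, M1=-33/10, M2=0
seg 0: a=-3, c=M0/2=0, d=(M1−M0)/(6·2)=-11/40, b=Δ0−h0·(2M0+M1)/6=23/5
seg 1: a=4, c=M1/2=-33/20, d=(M2−M1)/(6·3)=11/60, b=Δ1−h1·(2M1+M2)/6=13/10
t_q=3/2 → seg 0, τ=3/2; S=-3+23/5·τ+0·τ²+-11/40·τ³=951/320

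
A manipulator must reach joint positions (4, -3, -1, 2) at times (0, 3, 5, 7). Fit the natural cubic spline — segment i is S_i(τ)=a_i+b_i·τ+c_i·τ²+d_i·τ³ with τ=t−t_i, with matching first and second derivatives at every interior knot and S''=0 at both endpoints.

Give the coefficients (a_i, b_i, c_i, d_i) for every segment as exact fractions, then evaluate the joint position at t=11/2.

  seg 0: a=4 b=-763/228 c=0 d=77/684
  seg 1: a=-3 b=-35/114 c=77/76 d=-41/228
  seg 2: a=-1 b=181/114 c=-5/76 d=5/456
S(11/2) = -269/1216

Δ: Δ0=-7/3, Δ1=1, Δ2=3/2
row 1: diag=10, rhs=20; c'=1/5, d'=2
row 2: denom=8−2·1/5=38/5; d'=(3−2·2)/(38/5)=-5/38
back: M2=-5/38
back: M1=2−1/5·-5/38=77/38
M: M0=0, M1=77/38, M2=-5/38, M3=0
seg 0: a=4, c=M0/2=0, d=(M1−M0)/(6·3)=77/684, b=Δ0−h0·(2M0+M1)/6=-763/228
seg 1: a=-3, c=M1/2=77/76, d=(M2−M1)/(6·2)=-41/228, b=Δ1−h1·(2M1+M2)/6=-35/114
seg 2: a=-1, c=M2/2=-5/76, d=(M3−M2)/(6·2)=5/456, b=Δ2−h2·(2M2+M3)/6=181/114
t_q=11/2 → seg 2, τ=1/2; S=-1+181/114·τ+-5/76·τ²+5/456·τ³=-269/1216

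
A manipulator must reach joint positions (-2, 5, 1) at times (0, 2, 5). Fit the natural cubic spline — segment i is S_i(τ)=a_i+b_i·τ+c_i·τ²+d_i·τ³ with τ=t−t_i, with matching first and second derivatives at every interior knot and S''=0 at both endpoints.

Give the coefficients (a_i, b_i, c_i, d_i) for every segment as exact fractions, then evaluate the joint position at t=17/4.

  seg 0: a=-2 b=67/15 c=0 d=-29/120
  seg 1: a=5 b=47/30 c=-29/20 d=29/180
S(17/4) = 773/256

Δ: Δ0=7/2, Δ1=-4/3
row 1: diag=10, rhs=-29; c'=3/10, d'=-29/10
back: M1=-29/10
M: M0=0, M1=-29/10, M2=0
seg 0: a=-2, c=M0/2=0, d=(M1−M0)/(6·2)=-29/120, b=Δ0−h0·(2M0+M1)/6=67/15
seg 1: a=5, c=M1/2=-29/20, d=(M2−M1)/(6·3)=29/180, b=Δ1−h1·(2M1+M2)/6=47/30
t_q=17/4 → seg 1, τ=9/4; S=5+47/30·τ+-29/20·τ²+29/180·τ³=773/256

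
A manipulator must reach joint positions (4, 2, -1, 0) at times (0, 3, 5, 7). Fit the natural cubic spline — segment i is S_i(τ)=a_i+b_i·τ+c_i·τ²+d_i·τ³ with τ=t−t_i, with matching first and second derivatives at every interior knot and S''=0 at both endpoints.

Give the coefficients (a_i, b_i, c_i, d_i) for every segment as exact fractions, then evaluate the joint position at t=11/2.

Δ: Δ0=-2/3, Δ1=-3/2, Δ2=1/2
row 1: diag=10, rhs=-5; c'=1/5, d'=-1/2
row 2: denom=8−2·1/5=38/5; d'=(12−2·-1/2)/(38/5)=65/38
back: M2=65/38
back: M1=-1/2−1/5·65/38=-16/19
M: M0=0, M1=-16/19, M2=65/38, M3=0
seg 0: a=4, c=M0/2=0, d=(M1−M0)/(6·3)=-8/171, b=Δ0−h0·(2M0+M1)/6=-14/57
seg 1: a=2, c=M1/2=-8/19, d=(M2−M1)/(6·2)=97/456, b=Δ1−h1·(2M1+M2)/6=-86/57
seg 2: a=-1, c=M2/2=65/76, d=(M3−M2)/(6·2)=-65/456, b=Δ2−h2·(2M2+M3)/6=-73/114
t_q=11/2 → seg 2, τ=1/2; S=-1+-73/114·τ+65/76·τ²+-65/456·τ³=-1367/1216

  seg 0: a=4 b=-14/57 c=0 d=-8/171
  seg 1: a=2 b=-86/57 c=-8/19 d=97/456
  seg 2: a=-1 b=-73/114 c=65/76 d=-65/456
S(11/2) = -1367/1216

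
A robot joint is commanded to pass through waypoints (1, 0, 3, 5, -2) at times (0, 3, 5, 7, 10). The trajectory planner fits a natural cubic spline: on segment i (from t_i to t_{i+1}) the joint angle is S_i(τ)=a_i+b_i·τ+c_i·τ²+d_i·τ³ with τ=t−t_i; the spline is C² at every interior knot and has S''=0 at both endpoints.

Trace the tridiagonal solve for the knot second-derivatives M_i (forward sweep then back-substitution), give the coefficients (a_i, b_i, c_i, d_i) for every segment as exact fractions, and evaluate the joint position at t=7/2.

  seg 0: a=1 b=-9/10 c=0 d=17/270
  seg 1: a=0 b=4/5 c=17/30 d=-13/120
  seg 2: a=3 b=53/30 c=-1/12 d=-3/20
  seg 3: a=5 b=-11/30 c=-59/60 d=59/540
S(7/2) = 169/320

Δ: Δ0=-1/3, Δ1=3/2, Δ2=1, Δ3=-7/3
row 1: diag=10, rhs=11; c'=1/5, d'=11/10
row 2: denom=8−2·1/5=38/5; d'=(-3−2·11/10)/(38/5)=-13/19
row 3: denom=10−2·5/19=180/19; d'=(-20−2·-13/19)/(180/19)=-59/30
back: M3=-59/30
back: M2=-13/19−5/19·-59/30=-1/6
back: M1=11/10−1/5·-1/6=17/15
M: M0=0, M1=17/15, M2=-1/6, M3=-59/30, M4=0
seg 0: a=1, c=M0/2=0, d=(M1−M0)/(6·3)=17/270, b=Δ0−h0·(2M0+M1)/6=-9/10
seg 1: a=0, c=M1/2=17/30, d=(M2−M1)/(6·2)=-13/120, b=Δ1−h1·(2M1+M2)/6=4/5
seg 2: a=3, c=M2/2=-1/12, d=(M3−M2)/(6·2)=-3/20, b=Δ2−h2·(2M2+M3)/6=53/30
seg 3: a=5, c=M3/2=-59/60, d=(M4−M3)/(6·3)=59/540, b=Δ3−h3·(2M3+M4)/6=-11/30
t_q=7/2 → seg 1, τ=1/2; S=0+4/5·τ+17/30·τ²+-13/120·τ³=169/320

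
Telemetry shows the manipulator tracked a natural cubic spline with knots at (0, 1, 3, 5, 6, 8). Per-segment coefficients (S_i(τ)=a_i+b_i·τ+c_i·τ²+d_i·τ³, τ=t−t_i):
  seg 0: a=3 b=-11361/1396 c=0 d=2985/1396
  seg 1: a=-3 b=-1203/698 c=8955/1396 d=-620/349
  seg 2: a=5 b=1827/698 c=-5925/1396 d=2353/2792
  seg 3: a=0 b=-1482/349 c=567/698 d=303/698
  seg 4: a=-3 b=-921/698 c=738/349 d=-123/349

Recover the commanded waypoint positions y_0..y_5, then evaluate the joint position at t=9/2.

y_0=3 y_1=-3 y_2=5 y_3=0 y_4=-3 y_5=0
S(9/2) = 49607/22336

y_0 = S_0(0) = a_0 = 3
y_1 = S_1(0) = a_1 = -3
y_2 = S_2(0) = a_2 = 5
y_3 = S_3(0) = a_3 = 0
y_4 = S_4(0) = a_4 = -3
y_5 = S_4(2) = 0
t_q=9/2 is in segment 2 (τ=3/2); S_2(τ)=49607/22336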